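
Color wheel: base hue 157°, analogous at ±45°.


Base hue: 157°
Left analog: (157 - 45) mod 360 = 112°
Right analog: (157 + 45) mod 360 = 202°
Analogous hues = 112° and 202°


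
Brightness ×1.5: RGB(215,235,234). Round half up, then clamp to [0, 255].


Multiply each channel by 1.5, round half up, clamp to [0, 255]
R: 215×1.5 = 322.5 → round → 323 → clamp → 255
G: 235×1.5 = 352.5 → round → 353 → clamp → 255
B: 234×1.5 = 351 → clamp → 255
= RGB(255, 255, 255)


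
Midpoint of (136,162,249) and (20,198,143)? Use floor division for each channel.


Midpoint: each channel = ⌊(C₁+C₂)/2⌋
R: ⌊(136+20)/2⌋ = 78
G: ⌊(162+198)/2⌋ = 180
B: ⌊(249+143)/2⌋ = 196
= RGB(78, 180, 196)


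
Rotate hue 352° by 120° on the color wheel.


New hue = (H + rotation) mod 360
New hue = (352 + 120) mod 360
= 472 mod 360
= 112°


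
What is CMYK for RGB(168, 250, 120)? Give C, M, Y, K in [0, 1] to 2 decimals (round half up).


R'=168/255≈0.6588, G'=250/255≈0.9804, B'=120/255≈0.4706
K = 1 - max(R',G',B') = 1 - 250/255 = 5/255 = 0.01960… → 0.02
(1-R'-K)/(1-K) simplifies to (max-R)/max with max = 250:
C = (250-168)/250 = 82/250 = 0.328 → 0.33
M = (250-250)/250 = 0/250 = 0 → 0.00
Y = (250-120)/250 = 130/250 = 0.52 → 0.52
= CMYK(0.33, 0.00, 0.52, 0.02)


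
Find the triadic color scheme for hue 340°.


Triadic: equally spaced at 120° intervals
H1 = 340°
H2 = (340 + 120) mod 360 = 100°
H3 = (340 + 240) mod 360 = 220°
Triadic = 340°, 100°, 220°


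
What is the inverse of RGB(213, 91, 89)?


Invert: (255-R, 255-G, 255-B)
R: 255-213 = 42
G: 255-91 = 164
B: 255-89 = 166
= RGB(42, 164, 166)


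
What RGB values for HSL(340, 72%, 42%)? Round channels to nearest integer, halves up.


H=340°, S=0.72, L=0.42
C = (1-|2L-1|)×S = (1-|-0.16|)×0.72 = 0.6048
H' = H/60 = 340/60 ≈ 5.6667; X = C×(1-|H' mod 2 - 1|) = 0.2016
m = L - C/2 = 0.42 - 0.3024 = 0.1176
Sector ⌊H'⌋ = 5 → (R',G',B') = (0.6048, 0.0, 0.2016)
RGB = ((R'+m)×255, (G'+m)×255, (B'+m)×255) = (184.212, 29.988, 81.396)
Round half up → RGB(184, 30, 81)


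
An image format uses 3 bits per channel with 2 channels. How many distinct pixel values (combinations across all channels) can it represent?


Total bits = 3 bits/channel × 2 channels = 6 bits
Distinct pixel values = 2^6
= 64 pixel values


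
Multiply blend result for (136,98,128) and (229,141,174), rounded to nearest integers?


Multiply: C = A×B/255, rounded to nearest integer
R: 136×229/255 = 31144/255 ≈ 122.133 → 122
G: 98×141/255 = 13818/255 ≈ 54.188 → 54
B: 128×174/255 = 22272/255 ≈ 87.341 → 87
= RGB(122, 54, 87)


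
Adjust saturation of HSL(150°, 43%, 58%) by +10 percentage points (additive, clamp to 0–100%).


Original S = 43%
Adjustment = +10 percentage points
New S = 43 + (10) = 53
Clamp to [0, 100] → 53
= HSL(150°, 53%, 58%)


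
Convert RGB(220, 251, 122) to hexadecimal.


R = 220 → DC (hex)
G = 251 → FB (hex)
B = 122 → 7A (hex)
Hex = #DCFB7A


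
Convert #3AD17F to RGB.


3A → 58 (R)
D1 → 209 (G)
7F → 127 (B)
= RGB(58, 209, 127)


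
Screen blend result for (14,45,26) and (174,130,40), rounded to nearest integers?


Screen: C = 255 - (255-A)×(255-B)/255, rounded to nearest integer
R: 255 - (255-14)×(255-174)/255 = 255 - 19521/255 ≈ 255 - 76.553 = 178.447 → 178
G: 255 - (255-45)×(255-130)/255 = 255 - 26250/255 ≈ 255 - 102.941 = 152.059 → 152
B: 255 - (255-26)×(255-40)/255 = 255 - 49235/255 ≈ 255 - 193.078 = 61.922 → 62
= RGB(178, 152, 62)


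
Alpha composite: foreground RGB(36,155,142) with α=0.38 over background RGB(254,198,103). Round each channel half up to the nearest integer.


C = α×F + (1-α)×B, with 1-α = 0.62
R: 0.38×36 + 0.62×254 = 13.68 + 157.48 = 171.16 → 171
G: 0.38×155 + 0.62×198 = 58.90 + 122.76 = 181.66 → 182
B: 0.38×142 + 0.62×103 = 53.96 + 63.86 = 117.82 → 118
= RGB(171, 182, 118)


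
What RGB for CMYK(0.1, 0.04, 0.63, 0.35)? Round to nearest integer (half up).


R = 255 × (1-C) × (1-K) = 255 × 0.90 × 0.65 = 149.175 → 149
G = 255 × (1-M) × (1-K) = 255 × 0.96 × 0.65 = 159.12 → 159
B = 255 × (1-Y) × (1-K) = 255 × 0.37 × 0.65 = 61.3275 → 61
= RGB(149, 159, 61)


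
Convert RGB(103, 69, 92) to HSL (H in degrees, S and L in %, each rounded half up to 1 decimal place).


Normalize: R'=103/255≈0.4039, G'=69/255≈0.2706, B'=92/255≈0.3608
Max=103/255, Min=69/255, Δ=Max-Min=34/255
L = (Max+Min)/2 = (103+69)/510 = 172/510 = 0.33725… → L = 33.7%
L ≤ 0.5 → S = Δ/(Max+Min) = 34/(103+69) = 34/172 = 0.19767… → S = 19.8%
(the 1/255 factors cancel in S and H, so raw channel differences can be used)
Max is R' → H = 60 × (((G-B)/Δ) mod 6) = 60 × (((69-92)/34) mod 6)
  (-23)/34 = -0.6764…; negative, so add 6 → 5.3235…
  H = 60 × 5.3235… = 319.411…° → H = 319.4°
= HSL(319.4°, 19.8%, 33.7%)


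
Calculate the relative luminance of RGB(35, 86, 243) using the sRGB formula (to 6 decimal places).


Linearize each channel (sRGB transfer function): c = v/255; c_lin = c/12.92 if c ≤ 0.04045, else ((c+0.055)/1.055)^2.4
  R: 35/255 ≈ 0.137255 > 0.04045 → ((0.137255+0.055)/1.055)^2.4 ≈ 0.016807
  G: 86/255 ≈ 0.337255 > 0.04045 → ((0.337255+0.055)/1.055)^2.4 ≈ 0.093059
  B: 243/255 ≈ 0.952941 > 0.04045 → ((0.952941+0.055)/1.055)^2.4 ≈ 0.896269
R_lin = 0.016807, G_lin = 0.093059, B_lin = 0.896269
L = 0.2126×R + 0.7152×G + 0.0722×B
L = 0.2126×0.016807 + 0.7152×0.093059 + 0.0722×0.896269
L ≈ 0.134840


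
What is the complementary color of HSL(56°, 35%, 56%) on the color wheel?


Complement = opposite side of color wheel = hue + 180°
H' = (56 + 180) mod 360 = 236°
S and L unchanged.
= HSL(236°, 35%, 56%)


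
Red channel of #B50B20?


Color: #B50B20
R = B5 = 181
G = 0B = 11
B = 20 = 32
Red = 181


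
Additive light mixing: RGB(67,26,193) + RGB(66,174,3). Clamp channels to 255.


Additive: each channel = min(255, C₁+C₂)
R: 67+66 = 133 → 133
G: 26+174 = 200 → 200
B: 193+3 = 196 → 196
= RGB(133, 200, 196)


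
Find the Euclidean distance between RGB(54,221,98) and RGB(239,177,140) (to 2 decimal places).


d = √[(R₁-R₂)² + (G₁-G₂)² + (B₁-B₂)²]
d = √[(54-239)² + (221-177)² + (98-140)²]
d = √[34225 + 1936 + 1764]
d = √37925
d ≈ 194.74


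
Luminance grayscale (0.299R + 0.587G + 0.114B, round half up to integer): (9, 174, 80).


Gray = 0.299×R + 0.587×G + 0.114×B
Gray = 0.299×9 + 0.587×174 + 0.114×80
Gray = 2.691 + 102.138 + 9.120
Gray = 113.949 → round half up → 114
Gray = 114


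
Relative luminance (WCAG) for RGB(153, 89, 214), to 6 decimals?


Linearize each channel (sRGB transfer function): c = v/255; c_lin = c/12.92 if c ≤ 0.04045, else ((c+0.055)/1.055)^2.4
  R: 153/255 ≈ 0.600000 > 0.04045 → ((0.600000+0.055)/1.055)^2.4 ≈ 0.318547
  G: 89/255 ≈ 0.349020 > 0.04045 → ((0.349020+0.055)/1.055)^2.4 ≈ 0.099899
  B: 214/255 ≈ 0.839216 > 0.04045 → ((0.839216+0.055)/1.055)^2.4 ≈ 0.672443
R_lin = 0.318547, G_lin = 0.099899, B_lin = 0.672443
L = 0.2126×R + 0.7152×G + 0.0722×B
L = 0.2126×0.318547 + 0.7152×0.099899 + 0.0722×0.672443
L ≈ 0.187721


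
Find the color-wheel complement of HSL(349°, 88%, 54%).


Complement = opposite side of color wheel = hue + 180°
H' = (349 + 180) mod 360 = 169°
S and L unchanged.
= HSL(169°, 88%, 54%)


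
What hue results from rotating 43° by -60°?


New hue = (H + rotation) mod 360
New hue = (43 -60) mod 360
= -17 mod 360
= 343°


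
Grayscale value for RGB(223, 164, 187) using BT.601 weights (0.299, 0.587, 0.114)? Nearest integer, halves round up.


Gray = 0.299×R + 0.587×G + 0.114×B
Gray = 0.299×223 + 0.587×164 + 0.114×187
Gray = 66.677 + 96.268 + 21.318
Gray = 184.263 → round half up → 184
Gray = 184


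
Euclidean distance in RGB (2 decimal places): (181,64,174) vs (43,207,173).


d = √[(R₁-R₂)² + (G₁-G₂)² + (B₁-B₂)²]
d = √[(181-43)² + (64-207)² + (174-173)²]
d = √[19044 + 20449 + 1]
d = √39494
d ≈ 198.73


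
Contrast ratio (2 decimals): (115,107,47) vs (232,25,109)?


Linearize each sRGB channel c=v/255: c/12.92 if c ≤ 0.04045 else ((c+0.055)/1.055)^2.4
L = 0.2126×R_lin + 0.7152×G_lin + 0.0722×B_lin
Color 1 (115,107,47):
  R=115: 115/255≈0.4510 > 0.04045 → ((0.4510+0.055)/1.055)^2.4 ≈ 0.17144
  G=107: 107/255≈0.4196 > 0.04045 → ((0.4196+0.055)/1.055)^2.4 ≈ 0.14703
  B=47: 47/255≈0.1843 > 0.04045 → ((0.1843+0.055)/1.055)^2.4 ≈ 0.02843
  L1 = 0.2126×0.17144 + 0.7152×0.14703 + 0.0722×0.02843 ≈ 0.14365
Color 2 (232,25,109):
  R=232: 232/255≈0.9098 > 0.04045 → ((0.9098+0.055)/1.055)^2.4 ≈ 0.80695
  G=25: 25/255≈0.0980 > 0.04045 → ((0.0980+0.055)/1.055)^2.4 ≈ 0.00972
  B=109: 109/255≈0.4275 > 0.04045 → ((0.4275+0.055)/1.055)^2.4 ≈ 0.15293
  L2 = 0.2126×0.80695 + 0.7152×0.00972 + 0.0722×0.15293 ≈ 0.18955
Lighter = 0.18955, Darker = 0.14365
Ratio = (L_lighter + 0.05) / (L_darker + 0.05)
Ratio = (0.18955 + 0.05) / (0.14365 + 0.05) = 0.23955 / 0.19365 ≈ 1.2370
Ratio ≈ 1.24:1


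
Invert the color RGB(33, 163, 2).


Invert: (255-R, 255-G, 255-B)
R: 255-33 = 222
G: 255-163 = 92
B: 255-2 = 253
= RGB(222, 92, 253)


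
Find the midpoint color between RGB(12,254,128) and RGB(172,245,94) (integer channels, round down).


Midpoint: each channel = ⌊(C₁+C₂)/2⌋
R: ⌊(12+172)/2⌋ = 92
G: ⌊(254+245)/2⌋ = 249
B: ⌊(128+94)/2⌋ = 111
= RGB(92, 249, 111)


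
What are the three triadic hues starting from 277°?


Triadic: equally spaced at 120° intervals
H1 = 277°
H2 = (277 + 120) mod 360 = 37°
H3 = (277 + 240) mod 360 = 157°
Triadic = 277°, 37°, 157°


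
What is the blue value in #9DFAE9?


Color: #9DFAE9
R = 9D = 157
G = FA = 250
B = E9 = 233
Blue = 233


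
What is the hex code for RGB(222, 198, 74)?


R = 222 → DE (hex)
G = 198 → C6 (hex)
B = 74 → 4A (hex)
Hex = #DEC64A


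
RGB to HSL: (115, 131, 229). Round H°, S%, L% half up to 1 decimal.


Normalize: R'=115/255≈0.4510, G'=131/255≈0.5137, B'=229/255≈0.8980
Max=229/255, Min=115/255, Δ=Max-Min=114/255
L = (Max+Min)/2 = (229+115)/510 = 344/510 = 0.67450… → L = 67.5%
L > 0.5 → S = Δ/(2-Max-Min) = 114/(510-229-115) = 114/166 = 0.68674… → S = 68.7%
(the 1/255 factors cancel in S and H, so raw channel differences can be used)
Max is B' → H = 60 × ((R-G)/Δ + 4) = 60 × ((115-131)/114 + 4)
  -16/114 + 4 = -0.1403… + 4 = 3.8596…
  H = 60 × 3.8596… = 231.578…° → H = 231.6°
= HSL(231.6°, 68.7%, 67.5%)


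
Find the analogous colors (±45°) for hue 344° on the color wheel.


Base hue: 344°
Left analog: (344 - 45) mod 360 = 299°
Right analog: (344 + 45) mod 360 = 29°
Analogous hues = 299° and 29°


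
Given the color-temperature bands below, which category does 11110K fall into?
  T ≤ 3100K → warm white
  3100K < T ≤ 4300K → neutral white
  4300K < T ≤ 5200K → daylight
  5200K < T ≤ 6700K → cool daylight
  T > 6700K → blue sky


Temperature: 11110K
11110K > 6700K → blue sky
Classification: blue sky


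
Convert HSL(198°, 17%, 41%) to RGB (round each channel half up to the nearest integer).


H=198°, S=0.17, L=0.41
C = (1-|2L-1|)×S = (1-|-0.18|)×0.17 = 0.1394
H' = H/60 = 198/60 ≈ 3.3000; X = C×(1-|H' mod 2 - 1|) = 0.09758
m = L - C/2 = 0.41 - 0.0697 = 0.3403
Sector ⌊H'⌋ = 3 → (R',G',B') = (0.0, 0.09758, 0.1394)
RGB = ((R'+m)×255, (G'+m)×255, (B'+m)×255) = (86.7765, 111.6594, 122.3235)
Round half up → RGB(87, 112, 122)


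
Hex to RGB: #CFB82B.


CF → 207 (R)
B8 → 184 (G)
2B → 43 (B)
= RGB(207, 184, 43)


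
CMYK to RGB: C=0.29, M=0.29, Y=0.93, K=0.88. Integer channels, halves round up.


R = 255 × (1-C) × (1-K) = 255 × 0.71 × 0.12 = 21.726 → 22
G = 255 × (1-M) × (1-K) = 255 × 0.71 × 0.12 = 21.726 → 22
B = 255 × (1-Y) × (1-K) = 255 × 0.07 × 0.12 = 2.142 → 2
= RGB(22, 22, 2)


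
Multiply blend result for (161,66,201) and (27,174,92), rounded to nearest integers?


Multiply: C = A×B/255, rounded to nearest integer
R: 161×27/255 = 4347/255 ≈ 17.047 → 17
G: 66×174/255 = 11484/255 ≈ 45.035 → 45
B: 201×92/255 = 18492/255 ≈ 72.518 → 73
= RGB(17, 45, 73)


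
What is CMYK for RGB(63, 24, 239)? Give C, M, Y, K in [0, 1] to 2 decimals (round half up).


R'=63/255≈0.2471, G'=24/255≈0.0941, B'=239/255≈0.9373
K = 1 - max(R',G',B') = 1 - 239/255 = 16/255 = 0.06274… → 0.06
(1-R'-K)/(1-K) simplifies to (max-R)/max with max = 239:
C = (239-63)/239 = 176/239 = 0.73640… → 0.74
M = (239-24)/239 = 215/239 = 0.89958… → 0.90
Y = (239-239)/239 = 0/239 = 0 → 0.00
= CMYK(0.74, 0.90, 0.00, 0.06)


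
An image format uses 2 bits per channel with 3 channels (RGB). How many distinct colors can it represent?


Total bits = 2 bits/channel × 3 channels = 6 bits
Distinct colors = 2^6
= 64 colors


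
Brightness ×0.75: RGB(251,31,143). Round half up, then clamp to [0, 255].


Multiply each channel by 0.75, round half up, clamp to [0, 255]
R: 251×0.75 = 188.25 → round → 188
G: 31×0.75 = 23.25 → round → 23
B: 143×0.75 = 107.25 → round → 107
= RGB(188, 23, 107)


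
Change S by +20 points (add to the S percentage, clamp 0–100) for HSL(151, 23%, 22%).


Original S = 23%
Adjustment = +20 percentage points
New S = 23 + (20) = 43
Clamp to [0, 100] → 43
= HSL(151°, 43%, 22%)


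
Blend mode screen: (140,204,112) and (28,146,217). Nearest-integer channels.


Screen: C = 255 - (255-A)×(255-B)/255, rounded to nearest integer
R: 255 - (255-140)×(255-28)/255 = 255 - 26105/255 ≈ 255 - 102.373 = 152.627 → 153
G: 255 - (255-204)×(255-146)/255 = 255 - 5559/255 ≈ 255 - 21.800 = 233.200 → 233
B: 255 - (255-112)×(255-217)/255 = 255 - 5434/255 ≈ 255 - 21.310 = 233.690 → 234
= RGB(153, 233, 234)


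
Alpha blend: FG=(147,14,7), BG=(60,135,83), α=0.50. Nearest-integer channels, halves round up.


C = α×F + (1-α)×B, with 1-α = 0.50
R: 0.50×147 + 0.50×60 = 73.50 + 30.00 = 103.50 → 104
G: 0.50×14 + 0.50×135 = 7.00 + 67.50 = 74.50 → 75
B: 0.50×7 + 0.50×83 = 3.50 + 41.50 = 45.00 → 45
= RGB(104, 75, 45)


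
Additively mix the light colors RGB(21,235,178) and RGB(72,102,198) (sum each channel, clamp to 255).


Additive: each channel = min(255, C₁+C₂)
R: 21+72 = 93 → 93
G: 235+102 = 337 → 255
B: 178+198 = 376 → 255
= RGB(93, 255, 255)


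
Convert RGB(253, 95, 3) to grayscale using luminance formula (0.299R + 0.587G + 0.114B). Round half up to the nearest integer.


Gray = 0.299×R + 0.587×G + 0.114×B
Gray = 0.299×253 + 0.587×95 + 0.114×3
Gray = 75.647 + 55.765 + 0.342
Gray = 131.754 → round half up → 132
Gray = 132


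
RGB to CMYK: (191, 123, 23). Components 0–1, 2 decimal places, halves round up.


R'=191/255≈0.7490, G'=123/255≈0.4824, B'=23/255≈0.0902
K = 1 - max(R',G',B') = 1 - 191/255 = 64/255 = 0.25098… → 0.25
(1-R'-K)/(1-K) simplifies to (max-R)/max with max = 191:
C = (191-191)/191 = 0/191 = 0 → 0.00
M = (191-123)/191 = 68/191 = 0.35602… → 0.36
Y = (191-23)/191 = 168/191 = 0.87958… → 0.88
= CMYK(0.00, 0.36, 0.88, 0.25)


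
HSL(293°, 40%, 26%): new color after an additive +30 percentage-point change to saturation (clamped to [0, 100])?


Original S = 40%
Adjustment = +30 percentage points
New S = 40 + (30) = 70
Clamp to [0, 100] → 70
= HSL(293°, 70%, 26%)


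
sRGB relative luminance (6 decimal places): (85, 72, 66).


Linearize each channel (sRGB transfer function): c = v/255; c_lin = c/12.92 if c ≤ 0.04045, else ((c+0.055)/1.055)^2.4
  R: 85/255 ≈ 0.333333 > 0.04045 → ((0.333333+0.055)/1.055)^2.4 ≈ 0.090842
  G: 72/255 ≈ 0.282353 > 0.04045 → ((0.282353+0.055)/1.055)^2.4 ≈ 0.064803
  B: 66/255 ≈ 0.258824 > 0.04045 → ((0.258824+0.055)/1.055)^2.4 ≈ 0.054480
R_lin = 0.090842, G_lin = 0.064803, B_lin = 0.054480
L = 0.2126×R + 0.7152×G + 0.0722×B
L = 0.2126×0.090842 + 0.7152×0.064803 + 0.0722×0.054480
L ≈ 0.069594


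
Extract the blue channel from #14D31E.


Color: #14D31E
R = 14 = 20
G = D3 = 211
B = 1E = 30
Blue = 30


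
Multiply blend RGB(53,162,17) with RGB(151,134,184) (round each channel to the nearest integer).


Multiply: C = A×B/255, rounded to nearest integer
R: 53×151/255 = 8003/255 ≈ 31.384 → 31
G: 162×134/255 = 21708/255 ≈ 85.129 → 85
B: 17×184/255 = 3128/255 ≈ 12.267 → 12
= RGB(31, 85, 12)


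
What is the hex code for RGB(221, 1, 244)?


R = 221 → DD (hex)
G = 1 → 01 (hex)
B = 244 → F4 (hex)
Hex = #DD01F4


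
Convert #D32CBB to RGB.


D3 → 211 (R)
2C → 44 (G)
BB → 187 (B)
= RGB(211, 44, 187)


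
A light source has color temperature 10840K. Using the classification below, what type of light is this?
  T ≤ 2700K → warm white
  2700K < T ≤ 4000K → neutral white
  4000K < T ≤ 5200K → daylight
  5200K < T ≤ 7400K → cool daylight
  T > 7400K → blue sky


Temperature: 10840K
10840K > 7400K → blue sky
Classification: blue sky


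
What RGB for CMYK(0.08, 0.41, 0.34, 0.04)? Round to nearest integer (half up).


R = 255 × (1-C) × (1-K) = 255 × 0.92 × 0.96 = 225.216 → 225
G = 255 × (1-M) × (1-K) = 255 × 0.59 × 0.96 = 144.432 → 144
B = 255 × (1-Y) × (1-K) = 255 × 0.66 × 0.96 = 161.568 → 162
= RGB(225, 144, 162)


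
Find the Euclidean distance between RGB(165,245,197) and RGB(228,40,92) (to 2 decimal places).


d = √[(R₁-R₂)² + (G₁-G₂)² + (B₁-B₂)²]
d = √[(165-228)² + (245-40)² + (197-92)²]
d = √[3969 + 42025 + 11025]
d = √57019
d ≈ 238.79


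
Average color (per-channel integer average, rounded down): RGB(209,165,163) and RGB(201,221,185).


Midpoint: each channel = ⌊(C₁+C₂)/2⌋
R: ⌊(209+201)/2⌋ = 205
G: ⌊(165+221)/2⌋ = 193
B: ⌊(163+185)/2⌋ = 174
= RGB(205, 193, 174)


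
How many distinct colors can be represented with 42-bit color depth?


Colors = 2^bits = 2^42
= 4,398,046,511,104 colors


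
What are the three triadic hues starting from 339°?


Triadic: equally spaced at 120° intervals
H1 = 339°
H2 = (339 + 120) mod 360 = 99°
H3 = (339 + 240) mod 360 = 219°
Triadic = 339°, 99°, 219°


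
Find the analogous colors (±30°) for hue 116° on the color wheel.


Base hue: 116°
Left analog: (116 - 30) mod 360 = 86°
Right analog: (116 + 30) mod 360 = 146°
Analogous hues = 86° and 146°


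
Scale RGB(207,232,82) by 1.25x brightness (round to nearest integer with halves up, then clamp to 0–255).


Multiply each channel by 1.25, round half up, clamp to [0, 255]
R: 207×1.25 = 258.75 → round → 259 → clamp → 255
G: 232×1.25 = 290 → clamp → 255
B: 82×1.25 = 102.5 → round → 103
= RGB(255, 255, 103)


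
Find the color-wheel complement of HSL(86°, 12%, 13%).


Complement = opposite side of color wheel = hue + 180°
H' = (86 + 180) mod 360 = 266°
S and L unchanged.
= HSL(266°, 12%, 13%)


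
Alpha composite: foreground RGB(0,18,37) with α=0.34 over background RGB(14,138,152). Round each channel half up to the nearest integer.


C = α×F + (1-α)×B, with 1-α = 0.66
R: 0.34×0 + 0.66×14 = 0.00 + 9.24 = 9.24 → 9
G: 0.34×18 + 0.66×138 = 6.12 + 91.08 = 97.20 → 97
B: 0.34×37 + 0.66×152 = 12.58 + 100.32 = 112.90 → 113
= RGB(9, 97, 113)


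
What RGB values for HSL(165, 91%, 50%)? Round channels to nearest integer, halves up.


H=165°, S=0.91, L=0.50
C = (1-|2L-1|)×S = (1-|0.00|)×0.91 = 0.91
H' = H/60 = 165/60 ≈ 2.7500; X = C×(1-|H' mod 2 - 1|) = 0.6825
m = L - C/2 = 0.50 - 0.455 = 0.045
Sector ⌊H'⌋ = 2 → (R',G',B') = (0.0, 0.91, 0.6825)
RGB = ((R'+m)×255, (G'+m)×255, (B'+m)×255) = (11.475, 243.525, 185.5125)
Round half up → RGB(11, 244, 186)


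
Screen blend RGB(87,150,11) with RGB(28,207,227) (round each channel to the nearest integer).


Screen: C = 255 - (255-A)×(255-B)/255, rounded to nearest integer
R: 255 - (255-87)×(255-28)/255 = 255 - 38136/255 ≈ 255 - 149.553 = 105.447 → 105
G: 255 - (255-150)×(255-207)/255 = 255 - 5040/255 ≈ 255 - 19.765 = 235.235 → 235
B: 255 - (255-11)×(255-227)/255 = 255 - 6832/255 ≈ 255 - 26.792 = 228.208 → 228
= RGB(105, 235, 228)


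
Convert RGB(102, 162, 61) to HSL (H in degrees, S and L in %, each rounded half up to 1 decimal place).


Normalize: R'=102/255≈0.4000, G'=162/255≈0.6353, B'=61/255≈0.2392
Max=162/255, Min=61/255, Δ=Max-Min=101/255
L = (Max+Min)/2 = (162+61)/510 = 223/510 = 0.43725… → L = 43.7%
L ≤ 0.5 → S = Δ/(Max+Min) = 101/(162+61) = 101/223 = 0.45291… → S = 45.3%
(the 1/255 factors cancel in S and H, so raw channel differences can be used)
Max is G' → H = 60 × ((B-R)/Δ + 2) = 60 × ((61-102)/101 + 2)
  -41/101 + 2 = -0.4059… + 2 = 1.5940…
  H = 60 × 1.5940… = 95.643…° → H = 95.6°
= HSL(95.6°, 45.3%, 43.7%)


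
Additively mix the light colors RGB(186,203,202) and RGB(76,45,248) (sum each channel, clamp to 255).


Additive: each channel = min(255, C₁+C₂)
R: 186+76 = 262 → 255
G: 203+45 = 248 → 248
B: 202+248 = 450 → 255
= RGB(255, 248, 255)


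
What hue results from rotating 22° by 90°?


New hue = (H + rotation) mod 360
New hue = (22 + 90) mod 360
= 112 mod 360
= 112°


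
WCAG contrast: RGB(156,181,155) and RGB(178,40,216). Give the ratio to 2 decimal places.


Linearize each sRGB channel c=v/255: c/12.92 if c ≤ 0.04045 else ((c+0.055)/1.055)^2.4
L = 0.2126×R_lin + 0.7152×G_lin + 0.0722×B_lin
Color 1 (156,181,155):
  R=156: 156/255≈0.6118 > 0.04045 → ((0.6118+0.055)/1.055)^2.4 ≈ 0.33245
  G=181: 181/255≈0.7098 > 0.04045 → ((0.7098+0.055)/1.055)^2.4 ≈ 0.46208
  B=155: 155/255≈0.6078 > 0.04045 → ((0.6078+0.055)/1.055)^2.4 ≈ 0.32778
  L1 = 0.2126×0.33245 + 0.7152×0.46208 + 0.0722×0.32778 ≈ 0.42482
Color 2 (178,40,216):
  R=178: 178/255≈0.6980 > 0.04045 → ((0.6980+0.055)/1.055)^2.4 ≈ 0.44520
  G=40: 40/255≈0.1569 > 0.04045 → ((0.1569+0.055)/1.055)^2.4 ≈ 0.02122
  B=216: 216/255≈0.8471 > 0.04045 → ((0.8471+0.055)/1.055)^2.4 ≈ 0.68669
  L2 = 0.2126×0.44520 + 0.7152×0.02122 + 0.0722×0.68669 ≈ 0.15940
Lighter = 0.42482, Darker = 0.15940
Ratio = (L_lighter + 0.05) / (L_darker + 0.05)
Ratio = (0.42482 + 0.05) / (0.15940 + 0.05) = 0.47482 / 0.20940 ≈ 2.2675
Ratio ≈ 2.27:1


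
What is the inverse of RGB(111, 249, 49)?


Invert: (255-R, 255-G, 255-B)
R: 255-111 = 144
G: 255-249 = 6
B: 255-49 = 206
= RGB(144, 6, 206)


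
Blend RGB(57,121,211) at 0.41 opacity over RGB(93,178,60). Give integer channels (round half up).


C = α×F + (1-α)×B, with 1-α = 0.59
R: 0.41×57 + 0.59×93 = 23.37 + 54.87 = 78.24 → 78
G: 0.41×121 + 0.59×178 = 49.61 + 105.02 = 154.63 → 155
B: 0.41×211 + 0.59×60 = 86.51 + 35.40 = 121.91 → 122
= RGB(78, 155, 122)


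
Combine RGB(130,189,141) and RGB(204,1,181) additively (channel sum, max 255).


Additive: each channel = min(255, C₁+C₂)
R: 130+204 = 334 → 255
G: 189+1 = 190 → 190
B: 141+181 = 322 → 255
= RGB(255, 190, 255)


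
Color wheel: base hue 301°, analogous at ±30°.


Base hue: 301°
Left analog: (301 - 30) mod 360 = 271°
Right analog: (301 + 30) mod 360 = 331°
Analogous hues = 271° and 331°


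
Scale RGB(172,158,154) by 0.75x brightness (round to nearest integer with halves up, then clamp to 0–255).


Multiply each channel by 0.75, round half up, clamp to [0, 255]
R: 172×0.75 = 129
G: 158×0.75 = 118.5 → round → 119
B: 154×0.75 = 115.5 → round → 116
= RGB(129, 119, 116)


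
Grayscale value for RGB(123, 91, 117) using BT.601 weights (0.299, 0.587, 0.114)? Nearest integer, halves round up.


Gray = 0.299×R + 0.587×G + 0.114×B
Gray = 0.299×123 + 0.587×91 + 0.114×117
Gray = 36.777 + 53.417 + 13.338
Gray = 103.532 → round half up → 104
Gray = 104


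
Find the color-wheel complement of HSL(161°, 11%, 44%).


Complement = opposite side of color wheel = hue + 180°
H' = (161 + 180) mod 360 = 341°
S and L unchanged.
= HSL(341°, 11%, 44%)


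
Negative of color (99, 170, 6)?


Invert: (255-R, 255-G, 255-B)
R: 255-99 = 156
G: 255-170 = 85
B: 255-6 = 249
= RGB(156, 85, 249)


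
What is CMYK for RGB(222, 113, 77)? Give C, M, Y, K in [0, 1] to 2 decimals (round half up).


R'=222/255≈0.8706, G'=113/255≈0.4431, B'=77/255≈0.3020
K = 1 - max(R',G',B') = 1 - 222/255 = 33/255 = 0.12941… → 0.13
(1-R'-K)/(1-K) simplifies to (max-R)/max with max = 222:
C = (222-222)/222 = 0/222 = 0 → 0.00
M = (222-113)/222 = 109/222 = 0.49099… → 0.49
Y = (222-77)/222 = 145/222 = 0.65315… → 0.65
= CMYK(0.00, 0.49, 0.65, 0.13)


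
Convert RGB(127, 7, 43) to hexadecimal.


R = 127 → 7F (hex)
G = 7 → 07 (hex)
B = 43 → 2B (hex)
Hex = #7F072B


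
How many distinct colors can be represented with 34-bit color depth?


Colors = 2^bits = 2^34
= 17,179,869,184 colors


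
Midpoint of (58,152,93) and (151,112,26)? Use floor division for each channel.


Midpoint: each channel = ⌊(C₁+C₂)/2⌋
R: ⌊(58+151)/2⌋ = 104
G: ⌊(152+112)/2⌋ = 132
B: ⌊(93+26)/2⌋ = 59
= RGB(104, 132, 59)


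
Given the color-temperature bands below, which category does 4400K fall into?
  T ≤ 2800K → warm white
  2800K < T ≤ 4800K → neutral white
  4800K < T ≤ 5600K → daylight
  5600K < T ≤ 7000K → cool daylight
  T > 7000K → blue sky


Temperature: 4400K
2800K < 4400K ≤ 4800K → neutral white
Classification: neutral white


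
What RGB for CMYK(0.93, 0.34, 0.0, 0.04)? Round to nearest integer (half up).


R = 255 × (1-C) × (1-K) = 255 × 0.07 × 0.96 = 17.136 → 17
G = 255 × (1-M) × (1-K) = 255 × 0.66 × 0.96 = 161.568 → 162
B = 255 × (1-Y) × (1-K) = 255 × 1.00 × 0.96 = 244.8 → 245
= RGB(17, 162, 245)


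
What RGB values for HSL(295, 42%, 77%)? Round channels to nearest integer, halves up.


H=295°, S=0.42, L=0.77
C = (1-|2L-1|)×S = (1-|0.54|)×0.42 = 0.1932
H' = H/60 = 295/60 ≈ 4.9167; X = C×(1-|H' mod 2 - 1|) = 0.1771
m = L - C/2 = 0.77 - 0.0966 = 0.6734
Sector ⌊H'⌋ = 4 → (R',G',B') = (0.1771, 0.0, 0.1932)
RGB = ((R'+m)×255, (G'+m)×255, (B'+m)×255) = (216.8775, 171.717, 220.983)
Round half up → RGB(217, 172, 221)


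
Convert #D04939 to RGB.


D0 → 208 (R)
49 → 73 (G)
39 → 57 (B)
= RGB(208, 73, 57)


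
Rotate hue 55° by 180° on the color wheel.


New hue = (H + rotation) mod 360
New hue = (55 + 180) mod 360
= 235 mod 360
= 235°


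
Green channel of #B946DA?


Color: #B946DA
R = B9 = 185
G = 46 = 70
B = DA = 218
Green = 70


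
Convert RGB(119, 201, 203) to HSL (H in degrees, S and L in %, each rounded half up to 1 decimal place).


Normalize: R'=119/255≈0.4667, G'=201/255≈0.7882, B'=203/255≈0.7961
Max=203/255, Min=119/255, Δ=Max-Min=84/255
L = (Max+Min)/2 = (203+119)/510 = 322/510 = 0.63137… → L = 63.1%
L > 0.5 → S = Δ/(2-Max-Min) = 84/(510-203-119) = 84/188 = 0.44680… → S = 44.7%
(the 1/255 factors cancel in S and H, so raw channel differences can be used)
Max is B' → H = 60 × ((R-G)/Δ + 4) = 60 × ((119-201)/84 + 4)
  -82/84 + 4 = -0.9761… + 4 = 3.0238…
  H = 60 × 3.0238… = 181.428…° → H = 181.4°
= HSL(181.4°, 44.7%, 63.1%)


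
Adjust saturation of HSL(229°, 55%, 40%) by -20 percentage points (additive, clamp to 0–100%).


Original S = 55%
Adjustment = -20 percentage points
New S = 55 + (-20) = 35
Clamp to [0, 100] → 35
= HSL(229°, 35%, 40%)


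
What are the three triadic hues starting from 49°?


Triadic: equally spaced at 120° intervals
H1 = 49°
H2 = (49 + 120) mod 360 = 169°
H3 = (49 + 240) mod 360 = 289°
Triadic = 49°, 169°, 289°


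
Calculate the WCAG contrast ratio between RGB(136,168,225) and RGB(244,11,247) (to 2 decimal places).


Linearize each sRGB channel c=v/255: c/12.92 if c ≤ 0.04045 else ((c+0.055)/1.055)^2.4
L = 0.2126×R_lin + 0.7152×G_lin + 0.0722×B_lin
Color 1 (136,168,225):
  R=136: 136/255≈0.5333 > 0.04045 → ((0.5333+0.055)/1.055)^2.4 ≈ 0.24620
  G=168: 168/255≈0.6588 > 0.04045 → ((0.6588+0.055)/1.055)^2.4 ≈ 0.39157
  B=225: 225/255≈0.8824 > 0.04045 → ((0.8824+0.055)/1.055)^2.4 ≈ 0.75294
  L1 = 0.2126×0.24620 + 0.7152×0.39157 + 0.0722×0.75294 ≈ 0.38676
Color 2 (244,11,247):
  R=244: 244/255≈0.9569 > 0.04045 → ((0.9569+0.055)/1.055)^2.4 ≈ 0.90466
  G=11: 11/255≈0.0431 > 0.04045 → ((0.0431+0.055)/1.055)^2.4 ≈ 0.00335
  B=247: 247/255≈0.9686 > 0.04045 → ((0.9686+0.055)/1.055)^2.4 ≈ 0.93011
  L2 = 0.2126×0.90466 + 0.7152×0.00335 + 0.0722×0.93011 ≈ 0.26188
Lighter = 0.38676, Darker = 0.26188
Ratio = (L_lighter + 0.05) / (L_darker + 0.05)
Ratio = (0.38676 + 0.05) / (0.26188 + 0.05) = 0.43676 / 0.31188 ≈ 1.4004
Ratio ≈ 1.40:1


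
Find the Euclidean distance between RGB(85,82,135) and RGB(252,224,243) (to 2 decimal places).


d = √[(R₁-R₂)² + (G₁-G₂)² + (B₁-B₂)²]
d = √[(85-252)² + (82-224)² + (135-243)²]
d = √[27889 + 20164 + 11664]
d = √59717
d ≈ 244.37


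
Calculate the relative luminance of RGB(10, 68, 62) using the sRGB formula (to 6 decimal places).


Linearize each channel (sRGB transfer function): c = v/255; c_lin = c/12.92 if c ≤ 0.04045, else ((c+0.055)/1.055)^2.4
  R: 10/255 ≈ 0.039216 ≤ 0.04045 → 0.039216/12.92 ≈ 0.003035
  G: 68/255 ≈ 0.266667 > 0.04045 → ((0.266667+0.055)/1.055)^2.4 ≈ 0.057805
  B: 62/255 ≈ 0.243137 > 0.04045 → ((0.243137+0.055)/1.055)^2.4 ≈ 0.048172
R_lin = 0.003035, G_lin = 0.057805, B_lin = 0.048172
L = 0.2126×R + 0.7152×G + 0.0722×B
L = 0.2126×0.003035 + 0.7152×0.057805 + 0.0722×0.048172
L ≈ 0.045466


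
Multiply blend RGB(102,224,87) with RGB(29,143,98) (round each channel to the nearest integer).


Multiply: C = A×B/255, rounded to nearest integer
R: 102×29/255 = 2958/255 ≈ 11.600 → 12
G: 224×143/255 = 32032/255 ≈ 125.616 → 126
B: 87×98/255 = 8526/255 ≈ 33.435 → 33
= RGB(12, 126, 33)


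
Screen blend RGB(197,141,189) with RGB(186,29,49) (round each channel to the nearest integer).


Screen: C = 255 - (255-A)×(255-B)/255, rounded to nearest integer
R: 255 - (255-197)×(255-186)/255 = 255 - 4002/255 ≈ 255 - 15.694 = 239.306 → 239
G: 255 - (255-141)×(255-29)/255 = 255 - 25764/255 ≈ 255 - 101.035 = 153.965 → 154
B: 255 - (255-189)×(255-49)/255 = 255 - 13596/255 ≈ 255 - 53.318 = 201.682 → 202
= RGB(239, 154, 202)


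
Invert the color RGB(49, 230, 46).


Invert: (255-R, 255-G, 255-B)
R: 255-49 = 206
G: 255-230 = 25
B: 255-46 = 209
= RGB(206, 25, 209)


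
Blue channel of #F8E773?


Color: #F8E773
R = F8 = 248
G = E7 = 231
B = 73 = 115
Blue = 115


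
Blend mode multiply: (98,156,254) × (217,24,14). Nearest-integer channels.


Multiply: C = A×B/255, rounded to nearest integer
R: 98×217/255 = 21266/255 ≈ 83.396 → 83
G: 156×24/255 = 3744/255 ≈ 14.682 → 15
B: 254×14/255 = 3556/255 ≈ 13.945 → 14
= RGB(83, 15, 14)


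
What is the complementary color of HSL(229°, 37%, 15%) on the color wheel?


Complement = opposite side of color wheel = hue + 180°
H' = (229 + 180) mod 360 = 49°
S and L unchanged.
= HSL(49°, 37%, 15%)


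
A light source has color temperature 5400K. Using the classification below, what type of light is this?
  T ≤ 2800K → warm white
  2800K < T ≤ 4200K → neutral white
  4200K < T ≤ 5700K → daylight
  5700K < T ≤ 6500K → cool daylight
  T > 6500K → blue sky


Temperature: 5400K
4200K < 5400K ≤ 5700K → daylight
Classification: daylight


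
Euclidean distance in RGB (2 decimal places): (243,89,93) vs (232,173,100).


d = √[(R₁-R₂)² + (G₁-G₂)² + (B₁-B₂)²]
d = √[(243-232)² + (89-173)² + (93-100)²]
d = √[121 + 7056 + 49]
d = √7226
d ≈ 85.01


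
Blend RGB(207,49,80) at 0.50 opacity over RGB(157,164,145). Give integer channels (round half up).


C = α×F + (1-α)×B, with 1-α = 0.50
R: 0.50×207 + 0.50×157 = 103.50 + 78.50 = 182.00 → 182
G: 0.50×49 + 0.50×164 = 24.50 + 82.00 = 106.50 → 107
B: 0.50×80 + 0.50×145 = 40.00 + 72.50 = 112.50 → 113
= RGB(182, 107, 113)


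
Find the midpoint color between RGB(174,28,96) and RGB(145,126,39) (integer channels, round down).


Midpoint: each channel = ⌊(C₁+C₂)/2⌋
R: ⌊(174+145)/2⌋ = 159
G: ⌊(28+126)/2⌋ = 77
B: ⌊(96+39)/2⌋ = 67
= RGB(159, 77, 67)


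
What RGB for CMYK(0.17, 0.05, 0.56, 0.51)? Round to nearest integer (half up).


R = 255 × (1-C) × (1-K) = 255 × 0.83 × 0.49 = 103.7085 → 104
G = 255 × (1-M) × (1-K) = 255 × 0.95 × 0.49 = 118.7025 → 119
B = 255 × (1-Y) × (1-K) = 255 × 0.44 × 0.49 = 54.978 → 55
= RGB(104, 119, 55)


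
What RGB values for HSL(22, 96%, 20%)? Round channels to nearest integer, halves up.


H=22°, S=0.96, L=0.20
C = (1-|2L-1|)×S = (1-|-0.60|)×0.96 = 0.384
H' = H/60 = 22/60 ≈ 0.3667; X = C×(1-|H' mod 2 - 1|) = 0.1408
m = L - C/2 = 0.20 - 0.192 = 0.008
Sector ⌊H'⌋ = 0 → (R',G',B') = (0.384, 0.1408, 0.0)
RGB = ((R'+m)×255, (G'+m)×255, (B'+m)×255) = (99.96, 37.944, 2.04)
Round half up → RGB(100, 38, 2)


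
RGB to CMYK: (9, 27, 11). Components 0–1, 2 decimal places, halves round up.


R'=9/255≈0.0353, G'=27/255≈0.1059, B'=11/255≈0.0431
K = 1 - max(R',G',B') = 1 - 27/255 = 228/255 = 0.89411… → 0.89
(1-R'-K)/(1-K) simplifies to (max-R)/max with max = 27:
C = (27-9)/27 = 18/27 = 0.66666… → 0.67
M = (27-27)/27 = 0/27 = 0 → 0.00
Y = (27-11)/27 = 16/27 = 0.59259… → 0.59
= CMYK(0.67, 0.00, 0.59, 0.89)


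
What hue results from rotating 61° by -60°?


New hue = (H + rotation) mod 360
New hue = (61 -60) mod 360
= 1 mod 360
= 1°


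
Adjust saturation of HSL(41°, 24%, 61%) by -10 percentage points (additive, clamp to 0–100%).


Original S = 24%
Adjustment = -10 percentage points
New S = 24 + (-10) = 14
Clamp to [0, 100] → 14
= HSL(41°, 14%, 61%)


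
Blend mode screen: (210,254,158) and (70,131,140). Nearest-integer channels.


Screen: C = 255 - (255-A)×(255-B)/255, rounded to nearest integer
R: 255 - (255-210)×(255-70)/255 = 255 - 8325/255 ≈ 255 - 32.647 = 222.353 → 222
G: 255 - (255-254)×(255-131)/255 = 255 - 124/255 ≈ 255 - 0.486 = 254.514 → 255
B: 255 - (255-158)×(255-140)/255 = 255 - 11155/255 ≈ 255 - 43.745 = 211.255 → 211
= RGB(222, 255, 211)


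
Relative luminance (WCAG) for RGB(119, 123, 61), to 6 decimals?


Linearize each channel (sRGB transfer function): c = v/255; c_lin = c/12.92 if c ≤ 0.04045, else ((c+0.055)/1.055)^2.4
  R: 119/255 ≈ 0.466667 > 0.04045 → ((0.466667+0.055)/1.055)^2.4 ≈ 0.184475
  G: 123/255 ≈ 0.482353 > 0.04045 → ((0.482353+0.055)/1.055)^2.4 ≈ 0.198069
  B: 61/255 ≈ 0.239216 > 0.04045 → ((0.239216+0.055)/1.055)^2.4 ≈ 0.046665
R_lin = 0.184475, G_lin = 0.198069, B_lin = 0.046665
L = 0.2126×R + 0.7152×G + 0.0722×B
L = 0.2126×0.184475 + 0.7152×0.198069 + 0.0722×0.046665
L ≈ 0.184248


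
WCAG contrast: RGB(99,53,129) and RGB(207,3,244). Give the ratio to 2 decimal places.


Linearize each sRGB channel c=v/255: c/12.92 if c ≤ 0.04045 else ((c+0.055)/1.055)^2.4
L = 0.2126×R_lin + 0.7152×G_lin + 0.0722×B_lin
Color 1 (99,53,129):
  R=99: 99/255≈0.3882 > 0.04045 → ((0.3882+0.055)/1.055)^2.4 ≈ 0.12477
  G=53: 53/255≈0.2078 > 0.04045 → ((0.2078+0.055)/1.055)^2.4 ≈ 0.03560
  B=129: 129/255≈0.5059 > 0.04045 → ((0.5059+0.055)/1.055)^2.4 ≈ 0.21953
  L1 = 0.2126×0.12477 + 0.7152×0.03560 + 0.0722×0.21953 ≈ 0.06784
Color 2 (207,3,244):
  R=207: 207/255≈0.8118 > 0.04045 → ((0.8118+0.055)/1.055)^2.4 ≈ 0.62396
  G=3: 3/255≈0.0118 ≤ 0.04045 → 0.0118/12.92 ≈ 0.00091
  B=244: 244/255≈0.9569 > 0.04045 → ((0.9569+0.055)/1.055)^2.4 ≈ 0.90466
  L2 = 0.2126×0.62396 + 0.7152×0.00091 + 0.0722×0.90466 ≈ 0.19862
Lighter = 0.19862, Darker = 0.06784
Ratio = (L_lighter + 0.05) / (L_darker + 0.05)
Ratio = (0.19862 + 0.05) / (0.06784 + 0.05) = 0.24862 / 0.11784 ≈ 2.1099
Ratio ≈ 2.11:1


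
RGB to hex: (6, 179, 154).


R = 6 → 06 (hex)
G = 179 → B3 (hex)
B = 154 → 9A (hex)
Hex = #06B39A


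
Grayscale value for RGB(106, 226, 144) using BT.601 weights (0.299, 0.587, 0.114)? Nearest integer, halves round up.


Gray = 0.299×R + 0.587×G + 0.114×B
Gray = 0.299×106 + 0.587×226 + 0.114×144
Gray = 31.694 + 132.662 + 16.416
Gray = 180.772 → round half up → 181
Gray = 181


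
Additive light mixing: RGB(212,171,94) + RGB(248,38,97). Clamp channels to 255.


Additive: each channel = min(255, C₁+C₂)
R: 212+248 = 460 → 255
G: 171+38 = 209 → 209
B: 94+97 = 191 → 191
= RGB(255, 209, 191)


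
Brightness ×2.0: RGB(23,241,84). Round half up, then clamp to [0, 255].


Multiply each channel by 2.0, round half up, clamp to [0, 255]
R: 23×2.0 = 46
G: 241×2.0 = 482 → clamp → 255
B: 84×2.0 = 168
= RGB(46, 255, 168)


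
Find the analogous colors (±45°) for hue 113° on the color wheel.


Base hue: 113°
Left analog: (113 - 45) mod 360 = 68°
Right analog: (113 + 45) mod 360 = 158°
Analogous hues = 68° and 158°


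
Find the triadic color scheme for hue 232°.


Triadic: equally spaced at 120° intervals
H1 = 232°
H2 = (232 + 120) mod 360 = 352°
H3 = (232 + 240) mod 360 = 112°
Triadic = 232°, 352°, 112°


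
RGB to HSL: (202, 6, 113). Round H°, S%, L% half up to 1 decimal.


Normalize: R'=202/255≈0.7922, G'=6/255≈0.0235, B'=113/255≈0.4431
Max=202/255, Min=6/255, Δ=Max-Min=196/255
L = (Max+Min)/2 = (202+6)/510 = 208/510 = 0.40784… → L = 40.8%
L ≤ 0.5 → S = Δ/(Max+Min) = 196/(202+6) = 196/208 = 0.94230… → S = 94.2%
(the 1/255 factors cancel in S and H, so raw channel differences can be used)
Max is R' → H = 60 × (((G-B)/Δ) mod 6) = 60 × (((6-113)/196) mod 6)
  (-107)/196 = -0.5459…; negative, so add 6 → 5.4540…
  H = 60 × 5.4540… = 327.244…° → H = 327.2°
= HSL(327.2°, 94.2%, 40.8%)


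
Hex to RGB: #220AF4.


22 → 34 (R)
0A → 10 (G)
F4 → 244 (B)
= RGB(34, 10, 244)


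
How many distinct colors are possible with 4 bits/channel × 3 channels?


Total bits = 4 bits/channel × 3 channels = 12 bits
Distinct colors = 2^12
= 4,096 colors


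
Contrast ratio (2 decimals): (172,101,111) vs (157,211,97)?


Linearize each sRGB channel c=v/255: c/12.92 if c ≤ 0.04045 else ((c+0.055)/1.055)^2.4
L = 0.2126×R_lin + 0.7152×G_lin + 0.0722×B_lin
Color 1 (172,101,111):
  R=172: 172/255≈0.6745 > 0.04045 → ((0.6745+0.055)/1.055)^2.4 ≈ 0.41254
  G=101: 101/255≈0.3961 > 0.04045 → ((0.3961+0.055)/1.055)^2.4 ≈ 0.13014
  B=111: 111/255≈0.4353 > 0.04045 → ((0.4353+0.055)/1.055)^2.4 ≈ 0.15896
  L1 = 0.2126×0.41254 + 0.7152×0.13014 + 0.0722×0.15896 ≈ 0.19226
Color 2 (157,211,97):
  R=157: 157/255≈0.6157 > 0.04045 → ((0.6157+0.055)/1.055)^2.4 ≈ 0.33716
  G=211: 211/255≈0.8275 > 0.04045 → ((0.8275+0.055)/1.055)^2.4 ≈ 0.65141
  B=97: 97/255≈0.3804 > 0.04045 → ((0.3804+0.055)/1.055)^2.4 ≈ 0.11954
  L2 = 0.2126×0.33716 + 0.7152×0.65141 + 0.0722×0.11954 ≈ 0.54620
Lighter = 0.54620, Darker = 0.19226
Ratio = (L_lighter + 0.05) / (L_darker + 0.05)
Ratio = (0.54620 + 0.05) / (0.19226 + 0.05) = 0.59620 / 0.24226 ≈ 2.4610
Ratio ≈ 2.46:1


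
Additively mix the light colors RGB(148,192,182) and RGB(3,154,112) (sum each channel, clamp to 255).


Additive: each channel = min(255, C₁+C₂)
R: 148+3 = 151 → 151
G: 192+154 = 346 → 255
B: 182+112 = 294 → 255
= RGB(151, 255, 255)


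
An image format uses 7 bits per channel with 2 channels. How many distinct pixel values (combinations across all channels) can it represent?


Total bits = 7 bits/channel × 2 channels = 14 bits
Distinct pixel values = 2^14
= 16,384 pixel values


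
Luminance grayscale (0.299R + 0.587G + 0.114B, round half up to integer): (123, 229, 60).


Gray = 0.299×R + 0.587×G + 0.114×B
Gray = 0.299×123 + 0.587×229 + 0.114×60
Gray = 36.777 + 134.423 + 6.840
Gray = 178.040 → round half up → 178
Gray = 178
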